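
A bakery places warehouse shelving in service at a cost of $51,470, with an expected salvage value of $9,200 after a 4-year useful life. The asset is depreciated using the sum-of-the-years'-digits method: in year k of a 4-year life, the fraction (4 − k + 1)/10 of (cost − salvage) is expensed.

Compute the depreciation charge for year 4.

$4,227

Depreciable base = $51,470 − $9,200 = $42,270.
Sum of the years' digits = 4+3+2+1 = 10.
Year 1: $42,270 × 4/10 = $16,908. Book value $34,562.
Year 2: $42,270 × 3/10 = $12,681. Book value $21,881.
Year 3: $42,270 × 2/10 = $8,454. Book value $13,427.
Year 4: $42,270 × 1/10 = $4,227. Book value $9,200.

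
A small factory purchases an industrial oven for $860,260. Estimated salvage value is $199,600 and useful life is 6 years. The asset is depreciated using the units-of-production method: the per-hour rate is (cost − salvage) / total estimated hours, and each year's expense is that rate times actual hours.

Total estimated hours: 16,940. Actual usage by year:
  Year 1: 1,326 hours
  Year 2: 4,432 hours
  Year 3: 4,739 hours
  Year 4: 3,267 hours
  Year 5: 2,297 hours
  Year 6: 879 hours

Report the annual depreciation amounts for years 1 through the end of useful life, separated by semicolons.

$51,714; $172,848; $184,821; $127,413; $89,583; $34,281

Depreciable base = $860,260 − $199,600 = $660,660.
Rate = $660,660 / 16,940 hours = $39 per hour.
Year 1: 1,326 × $39 = $51,714. Book value $808,546.
Year 2: 4,432 × $39 = $172,848. Book value $635,698.
Year 3: 4,739 × $39 = $184,821. Book value $450,877.
Year 4: 3,267 × $39 = $127,413. Book value $323,464.
Year 5: 2,297 × $39 = $89,583. Book value $233,881.
Year 6: 879 × $39 = $34,281. Book value $199,600.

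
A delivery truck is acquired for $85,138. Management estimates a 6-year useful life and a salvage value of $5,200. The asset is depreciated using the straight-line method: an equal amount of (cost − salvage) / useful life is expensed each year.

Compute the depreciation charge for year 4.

$13,323

Depreciable base = $85,138 − $5,200 = $79,938.
Annual expense = $79,938 / 6 = $13,323.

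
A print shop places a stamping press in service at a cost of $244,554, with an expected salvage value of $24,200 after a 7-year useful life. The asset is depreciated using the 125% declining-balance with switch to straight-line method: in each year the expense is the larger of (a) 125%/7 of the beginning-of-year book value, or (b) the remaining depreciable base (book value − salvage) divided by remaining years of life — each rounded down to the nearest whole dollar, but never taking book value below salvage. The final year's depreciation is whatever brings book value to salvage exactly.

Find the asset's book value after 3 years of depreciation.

Depreciable base = $244,554 − $24,200 = $220,354.
Year 1: DB = ⌊$244,554 × 125%/7⌋ = $43,670; SL = ⌊$220,354/7⌋ = $31,479 → take DB $43,670. Book value $200,884.
Year 2: DB = ⌊$200,884 × 125%/7⌋ = $35,872; SL = ⌊$176,684/6⌋ = $29,447 → take DB $35,872. Book value $165,012.
Year 3: DB = ⌊$165,012 × 125%/7⌋ = $29,466; SL = ⌊$140,812/5⌋ = $28,162 → take DB $29,466. Book value $135,546.

$135,546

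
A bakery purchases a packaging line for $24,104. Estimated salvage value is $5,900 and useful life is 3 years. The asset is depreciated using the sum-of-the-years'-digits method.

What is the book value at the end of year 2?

Depreciable base = $24,104 − $5,900 = $18,204.
Sum of the years' digits = 3+2+1 = 6.
Year 1: $18,204 × 3/6 = $9,102. Book value $15,002.
Year 2: $18,204 × 2/6 = $6,068. Book value $8,934.

$8,934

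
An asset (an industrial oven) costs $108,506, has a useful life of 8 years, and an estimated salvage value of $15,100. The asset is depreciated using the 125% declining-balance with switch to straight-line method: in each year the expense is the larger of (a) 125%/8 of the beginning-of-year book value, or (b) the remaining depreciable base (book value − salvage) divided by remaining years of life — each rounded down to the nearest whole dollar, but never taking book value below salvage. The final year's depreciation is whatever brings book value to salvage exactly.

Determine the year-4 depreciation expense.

$10,184

Depreciable base = $108,506 − $15,100 = $93,406.
Year 1: DB = ⌊$108,506 × 125%/8⌋ = $16,954; SL = ⌊$93,406/8⌋ = $11,675 → take DB $16,954. Book value $91,552.
Year 2: DB = ⌊$91,552 × 125%/8⌋ = $14,305; SL = ⌊$76,452/7⌋ = $10,921 → take DB $14,305. Book value $77,247.
Year 3: DB = ⌊$77,247 × 125%/8⌋ = $12,069; SL = ⌊$62,147/6⌋ = $10,357 → take DB $12,069. Book value $65,178.
Year 4: DB = ⌊$65,178 × 125%/8⌋ = $10,184; SL = ⌊$50,078/5⌋ = $10,015 → take DB $10,184. Book value $54,994.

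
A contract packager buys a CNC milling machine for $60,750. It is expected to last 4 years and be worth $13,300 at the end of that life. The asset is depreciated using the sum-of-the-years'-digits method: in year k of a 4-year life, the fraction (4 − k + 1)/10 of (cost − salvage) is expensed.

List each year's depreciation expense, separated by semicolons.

$18,980; $14,235; $9,490; $4,745

Depreciable base = $60,750 − $13,300 = $47,450.
Sum of the years' digits = 4+3+2+1 = 10.
Year 1: $47,450 × 4/10 = $18,980. Book value $41,770.
Year 2: $47,450 × 3/10 = $14,235. Book value $27,535.
Year 3: $47,450 × 2/10 = $9,490. Book value $18,045.
Year 4: $47,450 × 1/10 = $4,745. Book value $13,300.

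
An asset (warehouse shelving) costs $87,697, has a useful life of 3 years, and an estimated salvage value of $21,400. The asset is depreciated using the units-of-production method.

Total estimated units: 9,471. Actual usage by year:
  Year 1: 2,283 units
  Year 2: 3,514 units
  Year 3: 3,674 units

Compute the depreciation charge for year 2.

$24,598

Depreciable base = $87,697 − $21,400 = $66,297.
Rate = $66,297 / 9,471 units = $7 per unit.
Year 1: 2,283 × $7 = $15,981. Book value $71,716.
Year 2: 3,514 × $7 = $24,598. Book value $47,118.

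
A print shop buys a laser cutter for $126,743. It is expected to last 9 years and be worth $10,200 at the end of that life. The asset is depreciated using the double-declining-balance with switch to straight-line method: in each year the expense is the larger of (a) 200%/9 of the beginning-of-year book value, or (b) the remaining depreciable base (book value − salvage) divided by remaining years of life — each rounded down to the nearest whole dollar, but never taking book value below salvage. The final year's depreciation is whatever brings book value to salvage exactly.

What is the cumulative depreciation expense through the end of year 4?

Depreciable base = $126,743 − $10,200 = $116,543.
Year 1: DB = ⌊$126,743 × 200%/9⌋ = $28,165; SL = ⌊$116,543/9⌋ = $12,949 → take DB $28,165. Book value $98,578.
Year 2: DB = ⌊$98,578 × 200%/9⌋ = $21,906; SL = ⌊$88,378/8⌋ = $11,047 → take DB $21,906. Book value $76,672.
Year 3: DB = ⌊$76,672 × 200%/9⌋ = $17,038; SL = ⌊$66,472/7⌋ = $9,496 → take DB $17,038. Book value $59,634.
Year 4: DB = ⌊$59,634 × 200%/9⌋ = $13,252; SL = ⌊$49,434/6⌋ = $8,239 → take DB $13,252. Book value $46,382.
Accumulated through year 4 = $126,743 − $46,382 = $80,361.

$80,361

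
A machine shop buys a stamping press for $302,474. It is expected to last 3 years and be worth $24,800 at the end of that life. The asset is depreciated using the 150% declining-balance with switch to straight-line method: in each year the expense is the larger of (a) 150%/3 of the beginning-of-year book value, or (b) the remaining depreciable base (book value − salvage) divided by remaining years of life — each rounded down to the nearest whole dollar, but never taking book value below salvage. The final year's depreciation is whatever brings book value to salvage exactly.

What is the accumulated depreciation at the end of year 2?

$226,855

Depreciable base = $302,474 − $24,800 = $277,674.
Year 1: DB = ⌊$302,474 × 150%/3⌋ = $151,237; SL = ⌊$277,674/3⌋ = $92,558 → take DB $151,237. Book value $151,237.
Year 2: DB = ⌊$151,237 × 150%/3⌋ = $75,618; SL = ⌊$126,437/2⌋ = $63,218 → take DB $75,618. Book value $75,619.
Accumulated through year 2 = $302,474 − $75,619 = $226,855.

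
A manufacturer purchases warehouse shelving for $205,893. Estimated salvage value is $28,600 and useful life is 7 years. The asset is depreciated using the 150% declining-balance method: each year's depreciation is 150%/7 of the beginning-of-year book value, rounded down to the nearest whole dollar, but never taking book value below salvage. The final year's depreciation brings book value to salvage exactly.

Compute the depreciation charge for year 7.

$19,844

Depreciable base = $205,893 − $28,600 = $177,293.
Year 1: ⌊$205,893 × 150%/7⌋ = $44,119. Book value $161,774.
Year 2: ⌊$161,774 × 150%/7⌋ = $34,665. Book value $127,109.
Year 3: ⌊$127,109 × 150%/7⌋ = $27,237. Book value $99,872.
Year 4: ⌊$99,872 × 150%/7⌋ = $21,401. Book value $78,471.
Year 5: ⌊$78,471 × 150%/7⌋ = $16,815. Book value $61,656.
Year 6: ⌊$61,656 × 150%/7⌋ = $13,212. Book value $48,444.
Year 7 (final): $48,444 − $28,600 = $19,844. Book value $28,600.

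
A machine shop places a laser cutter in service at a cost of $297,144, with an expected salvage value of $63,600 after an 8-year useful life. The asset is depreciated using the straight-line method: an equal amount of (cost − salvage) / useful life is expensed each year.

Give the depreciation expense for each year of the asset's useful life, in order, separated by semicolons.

Depreciable base = $297,144 − $63,600 = $233,544.
Annual expense = $233,544 / 8 = $29,193.
End of year 1: book value $267,951.
End of year 2: book value $238,758.
End of year 3: book value $209,565.
End of year 4: book value $180,372.
End of year 5: book value $151,179.
End of year 6: book value $121,986.
End of year 7: book value $92,793.
End of year 8: book value $63,600.

$29,193; $29,193; $29,193; $29,193; $29,193; $29,193; $29,193; $29,193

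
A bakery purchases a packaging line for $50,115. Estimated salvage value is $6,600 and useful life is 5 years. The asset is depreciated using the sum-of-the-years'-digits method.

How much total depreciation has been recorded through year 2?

Depreciable base = $50,115 − $6,600 = $43,515.
Sum of the years' digits = 5+4+3+2+1 = 15.
Year 1: $43,515 × 5/15 = $14,505. Book value $35,610.
Year 2: $43,515 × 4/15 = $11,604. Book value $24,006.
Accumulated through year 2 = $50,115 − $24,006 = $26,109.

$26,109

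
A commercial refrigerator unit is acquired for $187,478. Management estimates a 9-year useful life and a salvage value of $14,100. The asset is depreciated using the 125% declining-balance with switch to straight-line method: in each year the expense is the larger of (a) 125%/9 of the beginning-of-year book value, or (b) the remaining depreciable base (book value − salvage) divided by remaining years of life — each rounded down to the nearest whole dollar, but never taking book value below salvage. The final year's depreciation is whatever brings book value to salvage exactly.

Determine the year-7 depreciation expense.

$17,602

Depreciable base = $187,478 − $14,100 = $173,378.
Year 1: DB = ⌊$187,478 × 125%/9⌋ = $26,038; SL = ⌊$173,378/9⌋ = $19,264 → take DB $26,038. Book value $161,440.
Year 2: DB = ⌊$161,440 × 125%/9⌋ = $22,422; SL = ⌊$147,340/8⌋ = $18,417 → take DB $22,422. Book value $139,018.
Year 3: DB = ⌊$139,018 × 125%/9⌋ = $19,308; SL = ⌊$124,918/7⌋ = $17,845 → take DB $19,308. Book value $119,710.
Year 4: DB = ⌊$119,710 × 125%/9⌋ = $16,626; SL = ⌊$105,610/6⌋ = $17,601 → take SL $17,601. Book value $102,109.
Year 5: DB = ⌊$102,109 × 125%/9⌋ = $14,181; SL = ⌊$88,009/5⌋ = $17,601 → take SL $17,601. Book value $84,508.
Year 6: DB = ⌊$84,508 × 125%/9⌋ = $11,737; SL = ⌊$70,408/4⌋ = $17,602 → take SL $17,602. Book value $66,906.
Year 7: DB = ⌊$66,906 × 125%/9⌋ = $9,292; SL = ⌊$52,806/3⌋ = $17,602 → take SL $17,602. Book value $49,304.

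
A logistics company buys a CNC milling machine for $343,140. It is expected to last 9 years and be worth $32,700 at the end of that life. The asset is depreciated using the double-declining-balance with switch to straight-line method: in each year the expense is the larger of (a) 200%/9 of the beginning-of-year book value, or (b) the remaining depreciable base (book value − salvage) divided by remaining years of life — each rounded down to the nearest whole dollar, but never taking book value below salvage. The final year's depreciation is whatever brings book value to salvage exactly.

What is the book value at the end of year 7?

$59,084

Depreciable base = $343,140 − $32,700 = $310,440.
Year 1: DB = ⌊$343,140 × 200%/9⌋ = $76,253; SL = ⌊$310,440/9⌋ = $34,493 → take DB $76,253. Book value $266,887.
Year 2: DB = ⌊$266,887 × 200%/9⌋ = $59,308; SL = ⌊$234,187/8⌋ = $29,273 → take DB $59,308. Book value $207,579.
Year 3: DB = ⌊$207,579 × 200%/9⌋ = $46,128; SL = ⌊$174,879/7⌋ = $24,982 → take DB $46,128. Book value $161,451.
Year 4: DB = ⌊$161,451 × 200%/9⌋ = $35,878; SL = ⌊$128,751/6⌋ = $21,458 → take DB $35,878. Book value $125,573.
Year 5: DB = ⌊$125,573 × 200%/9⌋ = $27,905; SL = ⌊$92,873/5⌋ = $18,574 → take DB $27,905. Book value $97,668.
Year 6: DB = ⌊$97,668 × 200%/9⌋ = $21,704; SL = ⌊$64,968/4⌋ = $16,242 → take DB $21,704. Book value $75,964.
Year 7: DB = ⌊$75,964 × 200%/9⌋ = $16,880; SL = ⌊$43,264/3⌋ = $14,421 → take DB $16,880. Book value $59,084.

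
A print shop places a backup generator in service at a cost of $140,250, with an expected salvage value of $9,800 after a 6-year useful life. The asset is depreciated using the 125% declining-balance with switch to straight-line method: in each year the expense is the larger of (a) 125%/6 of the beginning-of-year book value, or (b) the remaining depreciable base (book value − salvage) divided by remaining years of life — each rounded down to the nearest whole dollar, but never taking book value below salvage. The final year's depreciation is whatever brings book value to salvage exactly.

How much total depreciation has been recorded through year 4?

Depreciable base = $140,250 − $9,800 = $130,450.
Year 1: DB = ⌊$140,250 × 125%/6⌋ = $29,218; SL = ⌊$130,450/6⌋ = $21,741 → take DB $29,218. Book value $111,032.
Year 2: DB = ⌊$111,032 × 125%/6⌋ = $23,131; SL = ⌊$101,232/5⌋ = $20,246 → take DB $23,131. Book value $87,901.
Year 3: DB = ⌊$87,901 × 125%/6⌋ = $18,312; SL = ⌊$78,101/4⌋ = $19,525 → take SL $19,525. Book value $68,376.
Year 4: DB = ⌊$68,376 × 125%/6⌋ = $14,245; SL = ⌊$58,576/3⌋ = $19,525 → take SL $19,525. Book value $48,851.
Accumulated through year 4 = $140,250 − $48,851 = $91,399.

$91,399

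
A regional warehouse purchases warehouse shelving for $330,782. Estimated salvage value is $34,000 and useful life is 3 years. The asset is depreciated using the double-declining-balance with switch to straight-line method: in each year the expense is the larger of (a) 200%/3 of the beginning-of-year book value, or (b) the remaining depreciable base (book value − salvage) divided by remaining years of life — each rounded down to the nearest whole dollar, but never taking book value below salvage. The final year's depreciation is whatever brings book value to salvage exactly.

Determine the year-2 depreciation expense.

Depreciable base = $330,782 − $34,000 = $296,782.
Year 1: DB = ⌊$330,782 × 200%/3⌋ = $220,521; SL = ⌊$296,782/3⌋ = $98,927 → take DB $220,521. Book value $110,261.
Year 2: DB = ⌊$110,261 × 200%/3⌋ = $73,507; SL = ⌊$76,261/2⌋ = $38,130 → take DB $73,507. Book value $36,754.

$73,507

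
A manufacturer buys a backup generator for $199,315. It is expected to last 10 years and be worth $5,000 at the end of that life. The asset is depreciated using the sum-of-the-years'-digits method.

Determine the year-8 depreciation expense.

$10,599

Depreciable base = $199,315 − $5,000 = $194,315.
Sum of the years' digits = 10+9+8+7+6+5+4+3+2+1 = 55.
Year 1: $194,315 × 10/55 = $35,330. Book value $163,985.
Year 2: $194,315 × 9/55 = $31,797. Book value $132,188.
Year 3: $194,315 × 8/55 = $28,264. Book value $103,924.
Year 4: $194,315 × 7/55 = $24,731. Book value $79,193.
Year 5: $194,315 × 6/55 = $21,198. Book value $57,995.
Year 6: $194,315 × 5/55 = $17,665. Book value $40,330.
Year 7: $194,315 × 4/55 = $14,132. Book value $26,198.
Year 8: $194,315 × 3/55 = $10,599. Book value $15,599.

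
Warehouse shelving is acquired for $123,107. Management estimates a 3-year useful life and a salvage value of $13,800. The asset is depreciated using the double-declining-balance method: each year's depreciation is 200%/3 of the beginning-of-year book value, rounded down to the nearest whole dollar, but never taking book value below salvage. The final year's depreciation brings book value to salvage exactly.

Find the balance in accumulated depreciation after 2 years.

Depreciable base = $123,107 − $13,800 = $109,307.
Year 1: ⌊$123,107 × 200%/3⌋ = $82,071. Book value $41,036.
Year 2: ⌊$41,036 × 200%/3⌋ = $27,357, capped at $27,236. Book value $13,800.
Accumulated through year 2 = $123,107 − $13,800 = $109,307.

$109,307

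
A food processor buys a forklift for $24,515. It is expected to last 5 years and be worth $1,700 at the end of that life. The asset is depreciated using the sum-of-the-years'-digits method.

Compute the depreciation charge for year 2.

Depreciable base = $24,515 − $1,700 = $22,815.
Sum of the years' digits = 5+4+3+2+1 = 15.
Year 1: $22,815 × 5/15 = $7,605. Book value $16,910.
Year 2: $22,815 × 4/15 = $6,084. Book value $10,826.

$6,084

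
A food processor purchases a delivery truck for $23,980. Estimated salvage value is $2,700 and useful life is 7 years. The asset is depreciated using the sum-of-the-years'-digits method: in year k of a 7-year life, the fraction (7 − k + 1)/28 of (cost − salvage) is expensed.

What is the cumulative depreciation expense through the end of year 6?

$20,520

Depreciable base = $23,980 − $2,700 = $21,280.
Sum of the years' digits = 7+6+5+4+3+2+1 = 28.
Year 1: $21,280 × 7/28 = $5,320. Book value $18,660.
Year 2: $21,280 × 6/28 = $4,560. Book value $14,100.
Year 3: $21,280 × 5/28 = $3,800. Book value $10,300.
Year 4: $21,280 × 4/28 = $3,040. Book value $7,260.
Year 5: $21,280 × 3/28 = $2,280. Book value $4,980.
Year 6: $21,280 × 2/28 = $1,520. Book value $3,460.
Accumulated through year 6 = $23,980 − $3,460 = $20,520.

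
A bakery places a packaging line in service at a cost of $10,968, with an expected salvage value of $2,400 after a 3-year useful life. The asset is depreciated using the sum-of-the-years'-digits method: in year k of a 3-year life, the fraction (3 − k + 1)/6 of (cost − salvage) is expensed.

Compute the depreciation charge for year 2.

$2,856

Depreciable base = $10,968 − $2,400 = $8,568.
Sum of the years' digits = 3+2+1 = 6.
Year 1: $8,568 × 3/6 = $4,284. Book value $6,684.
Year 2: $8,568 × 2/6 = $2,856. Book value $3,828.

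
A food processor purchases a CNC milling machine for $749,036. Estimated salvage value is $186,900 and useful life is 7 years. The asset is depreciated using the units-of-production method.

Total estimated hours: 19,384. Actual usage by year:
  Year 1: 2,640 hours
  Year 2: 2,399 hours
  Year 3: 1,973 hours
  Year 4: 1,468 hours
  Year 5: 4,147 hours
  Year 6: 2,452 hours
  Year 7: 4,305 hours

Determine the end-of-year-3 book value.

$545,688

Depreciable base = $749,036 − $186,900 = $562,136.
Rate = $562,136 / 19,384 hours = $29 per hour.
Year 1: 2,640 × $29 = $76,560. Book value $672,476.
Year 2: 2,399 × $29 = $69,571. Book value $602,905.
Year 3: 1,973 × $29 = $57,217. Book value $545,688.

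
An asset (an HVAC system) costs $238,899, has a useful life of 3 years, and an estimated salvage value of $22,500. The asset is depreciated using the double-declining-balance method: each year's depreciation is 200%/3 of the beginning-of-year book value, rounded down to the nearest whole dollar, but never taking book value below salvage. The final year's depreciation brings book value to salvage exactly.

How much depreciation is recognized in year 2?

Depreciable base = $238,899 − $22,500 = $216,399.
Year 1: ⌊$238,899 × 200%/3⌋ = $159,266. Book value $79,633.
Year 2: ⌊$79,633 × 200%/3⌋ = $53,088. Book value $26,545.

$53,088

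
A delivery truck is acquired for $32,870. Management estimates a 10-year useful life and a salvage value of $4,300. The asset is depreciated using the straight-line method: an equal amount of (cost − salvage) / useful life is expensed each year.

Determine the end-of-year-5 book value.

$18,585

Depreciable base = $32,870 − $4,300 = $28,570.
Annual expense = $28,570 / 10 = $2,857.
End of year 1: book value $30,013.
End of year 2: book value $27,156.
End of year 3: book value $24,299.
End of year 4: book value $21,442.
End of year 5: book value $18,585.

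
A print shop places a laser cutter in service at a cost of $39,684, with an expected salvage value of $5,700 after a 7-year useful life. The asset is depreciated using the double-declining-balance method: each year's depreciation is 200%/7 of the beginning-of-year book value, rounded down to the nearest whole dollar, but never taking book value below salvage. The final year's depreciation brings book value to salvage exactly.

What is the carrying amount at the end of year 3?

$14,463

Depreciable base = $39,684 − $5,700 = $33,984.
Year 1: ⌊$39,684 × 200%/7⌋ = $11,338. Book value $28,346.
Year 2: ⌊$28,346 × 200%/7⌋ = $8,098. Book value $20,248.
Year 3: ⌊$20,248 × 200%/7⌋ = $5,785. Book value $14,463.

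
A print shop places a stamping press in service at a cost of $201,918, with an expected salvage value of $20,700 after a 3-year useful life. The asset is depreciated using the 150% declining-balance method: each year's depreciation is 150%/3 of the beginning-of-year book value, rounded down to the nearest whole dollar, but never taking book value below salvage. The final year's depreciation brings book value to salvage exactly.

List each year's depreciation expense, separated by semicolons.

Depreciable base = $201,918 − $20,700 = $181,218.
Year 1: ⌊$201,918 × 150%/3⌋ = $100,959. Book value $100,959.
Year 2: ⌊$100,959 × 150%/3⌋ = $50,479. Book value $50,480.
Year 3 (final): $50,480 − $20,700 = $29,780. Book value $20,700.

$100,959; $50,479; $29,780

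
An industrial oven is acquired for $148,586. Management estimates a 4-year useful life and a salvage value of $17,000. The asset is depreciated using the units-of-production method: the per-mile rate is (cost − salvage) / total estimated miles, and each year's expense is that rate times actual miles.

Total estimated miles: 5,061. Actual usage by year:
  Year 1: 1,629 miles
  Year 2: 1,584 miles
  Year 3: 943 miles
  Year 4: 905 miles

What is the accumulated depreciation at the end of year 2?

$83,538

Depreciable base = $148,586 − $17,000 = $131,586.
Rate = $131,586 / 5,061 miles = $26 per mile.
Year 1: 1,629 × $26 = $42,354. Book value $106,232.
Year 2: 1,584 × $26 = $41,184. Book value $65,048.
Accumulated through year 2 = $148,586 − $65,048 = $83,538.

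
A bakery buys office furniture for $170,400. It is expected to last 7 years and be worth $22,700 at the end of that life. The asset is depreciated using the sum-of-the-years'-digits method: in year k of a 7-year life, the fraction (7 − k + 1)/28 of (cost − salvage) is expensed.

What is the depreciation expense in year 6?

$10,550

Depreciable base = $170,400 − $22,700 = $147,700.
Sum of the years' digits = 7+6+5+4+3+2+1 = 28.
Year 1: $147,700 × 7/28 = $36,925. Book value $133,475.
Year 2: $147,700 × 6/28 = $31,650. Book value $101,825.
Year 3: $147,700 × 5/28 = $26,375. Book value $75,450.
Year 4: $147,700 × 4/28 = $21,100. Book value $54,350.
Year 5: $147,700 × 3/28 = $15,825. Book value $38,525.
Year 6: $147,700 × 2/28 = $10,550. Book value $27,975.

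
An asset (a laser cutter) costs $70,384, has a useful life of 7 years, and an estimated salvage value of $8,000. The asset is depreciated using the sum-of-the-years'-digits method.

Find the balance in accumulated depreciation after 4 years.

$49,016

Depreciable base = $70,384 − $8,000 = $62,384.
Sum of the years' digits = 7+6+5+4+3+2+1 = 28.
Year 1: $62,384 × 7/28 = $15,596. Book value $54,788.
Year 2: $62,384 × 6/28 = $13,368. Book value $41,420.
Year 3: $62,384 × 5/28 = $11,140. Book value $30,280.
Year 4: $62,384 × 4/28 = $8,912. Book value $21,368.
Accumulated through year 4 = $70,384 − $21,368 = $49,016.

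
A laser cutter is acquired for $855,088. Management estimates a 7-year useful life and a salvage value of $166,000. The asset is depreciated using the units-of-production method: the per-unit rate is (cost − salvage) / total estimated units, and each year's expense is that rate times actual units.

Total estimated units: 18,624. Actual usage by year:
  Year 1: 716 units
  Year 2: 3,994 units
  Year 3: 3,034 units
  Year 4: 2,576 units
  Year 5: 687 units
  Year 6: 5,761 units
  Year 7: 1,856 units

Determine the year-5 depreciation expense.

Depreciable base = $855,088 − $166,000 = $689,088.
Rate = $689,088 / 18,624 units = $37 per unit.
Year 1: 716 × $37 = $26,492. Book value $828,596.
Year 2: 3,994 × $37 = $147,778. Book value $680,818.
Year 3: 3,034 × $37 = $112,258. Book value $568,560.
Year 4: 2,576 × $37 = $95,312. Book value $473,248.
Year 5: 687 × $37 = $25,419. Book value $447,829.

$25,419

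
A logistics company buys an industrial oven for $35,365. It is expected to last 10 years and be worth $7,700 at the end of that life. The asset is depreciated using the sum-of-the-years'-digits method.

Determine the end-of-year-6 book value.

Depreciable base = $35,365 − $7,700 = $27,665.
Sum of the years' digits = 10+9+8+7+6+5+4+3+2+1 = 55.
Year 1: $27,665 × 10/55 = $5,030. Book value $30,335.
Year 2: $27,665 × 9/55 = $4,527. Book value $25,808.
Year 3: $27,665 × 8/55 = $4,024. Book value $21,784.
Year 4: $27,665 × 7/55 = $3,521. Book value $18,263.
Year 5: $27,665 × 6/55 = $3,018. Book value $15,245.
Year 6: $27,665 × 5/55 = $2,515. Book value $12,730.

$12,730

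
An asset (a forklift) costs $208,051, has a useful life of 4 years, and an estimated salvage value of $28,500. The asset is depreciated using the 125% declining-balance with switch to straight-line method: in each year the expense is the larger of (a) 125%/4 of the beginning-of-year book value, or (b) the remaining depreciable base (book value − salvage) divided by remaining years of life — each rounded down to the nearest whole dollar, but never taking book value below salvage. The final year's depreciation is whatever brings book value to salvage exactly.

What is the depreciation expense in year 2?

Depreciable base = $208,051 − $28,500 = $179,551.
Year 1: DB = ⌊$208,051 × 125%/4⌋ = $65,015; SL = ⌊$179,551/4⌋ = $44,887 → take DB $65,015. Book value $143,036.
Year 2: DB = ⌊$143,036 × 125%/4⌋ = $44,698; SL = ⌊$114,536/3⌋ = $38,178 → take DB $44,698. Book value $98,338.

$44,698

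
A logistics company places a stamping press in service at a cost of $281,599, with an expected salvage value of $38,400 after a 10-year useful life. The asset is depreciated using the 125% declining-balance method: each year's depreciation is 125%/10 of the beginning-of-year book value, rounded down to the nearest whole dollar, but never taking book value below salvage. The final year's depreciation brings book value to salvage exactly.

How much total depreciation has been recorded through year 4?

$116,530

Depreciable base = $281,599 − $38,400 = $243,199.
Year 1: ⌊$281,599 × 125%/10⌋ = $35,199. Book value $246,400.
Year 2: ⌊$246,400 × 125%/10⌋ = $30,800. Book value $215,600.
Year 3: ⌊$215,600 × 125%/10⌋ = $26,950. Book value $188,650.
Year 4: ⌊$188,650 × 125%/10⌋ = $23,581. Book value $165,069.
Accumulated through year 4 = $281,599 − $165,069 = $116,530.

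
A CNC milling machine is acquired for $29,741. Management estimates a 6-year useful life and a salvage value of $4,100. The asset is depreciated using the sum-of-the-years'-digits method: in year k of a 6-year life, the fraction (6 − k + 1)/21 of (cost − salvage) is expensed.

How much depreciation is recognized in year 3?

$4,884

Depreciable base = $29,741 − $4,100 = $25,641.
Sum of the years' digits = 6+5+4+3+2+1 = 21.
Year 1: $25,641 × 6/21 = $7,326. Book value $22,415.
Year 2: $25,641 × 5/21 = $6,105. Book value $16,310.
Year 3: $25,641 × 4/21 = $4,884. Book value $11,426.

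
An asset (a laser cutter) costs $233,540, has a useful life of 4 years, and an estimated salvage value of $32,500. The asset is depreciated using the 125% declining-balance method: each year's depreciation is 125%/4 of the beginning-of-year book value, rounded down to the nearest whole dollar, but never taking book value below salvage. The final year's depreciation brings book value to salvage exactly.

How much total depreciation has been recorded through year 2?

$123,155

Depreciable base = $233,540 − $32,500 = $201,040.
Year 1: ⌊$233,540 × 125%/4⌋ = $72,981. Book value $160,559.
Year 2: ⌊$160,559 × 125%/4⌋ = $50,174. Book value $110,385.
Accumulated through year 2 = $233,540 − $110,385 = $123,155.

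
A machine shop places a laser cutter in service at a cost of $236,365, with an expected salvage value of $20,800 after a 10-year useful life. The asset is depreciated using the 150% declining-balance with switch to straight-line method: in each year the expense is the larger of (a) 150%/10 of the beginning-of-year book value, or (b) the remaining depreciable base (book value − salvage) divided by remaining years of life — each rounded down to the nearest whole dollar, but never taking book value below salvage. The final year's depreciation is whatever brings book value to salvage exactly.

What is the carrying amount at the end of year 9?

Depreciable base = $236,365 − $20,800 = $215,565.
Year 1: DB = ⌊$236,365 × 150%/10⌋ = $35,454; SL = ⌊$215,565/10⌋ = $21,556 → take DB $35,454. Book value $200,911.
Year 2: DB = ⌊$200,911 × 150%/10⌋ = $30,136; SL = ⌊$180,111/9⌋ = $20,012 → take DB $30,136. Book value $170,775.
Year 3: DB = ⌊$170,775 × 150%/10⌋ = $25,616; SL = ⌊$149,975/8⌋ = $18,746 → take DB $25,616. Book value $145,159.
Year 4: DB = ⌊$145,159 × 150%/10⌋ = $21,773; SL = ⌊$124,359/7⌋ = $17,765 → take DB $21,773. Book value $123,386.
Year 5: DB = ⌊$123,386 × 150%/10⌋ = $18,507; SL = ⌊$102,586/6⌋ = $17,097 → take DB $18,507. Book value $104,879.
Year 6: DB = ⌊$104,879 × 150%/10⌋ = $15,731; SL = ⌊$84,079/5⌋ = $16,815 → take SL $16,815. Book value $88,064.
Year 7: DB = ⌊$88,064 × 150%/10⌋ = $13,209; SL = ⌊$67,264/4⌋ = $16,816 → take SL $16,816. Book value $71,248.
Year 8: DB = ⌊$71,248 × 150%/10⌋ = $10,687; SL = ⌊$50,448/3⌋ = $16,816 → take SL $16,816. Book value $54,432.
Year 9: DB = ⌊$54,432 × 150%/10⌋ = $8,164; SL = ⌊$33,632/2⌋ = $16,816 → take SL $16,816. Book value $37,616.

$37,616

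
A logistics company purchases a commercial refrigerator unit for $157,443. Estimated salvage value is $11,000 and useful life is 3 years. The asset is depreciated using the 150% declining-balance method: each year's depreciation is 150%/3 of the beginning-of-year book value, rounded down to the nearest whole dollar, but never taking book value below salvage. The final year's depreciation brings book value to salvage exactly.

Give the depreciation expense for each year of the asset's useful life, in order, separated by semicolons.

$78,721; $39,361; $28,361

Depreciable base = $157,443 − $11,000 = $146,443.
Year 1: ⌊$157,443 × 150%/3⌋ = $78,721. Book value $78,722.
Year 2: ⌊$78,722 × 150%/3⌋ = $39,361. Book value $39,361.
Year 3 (final): $39,361 − $11,000 = $28,361. Book value $11,000.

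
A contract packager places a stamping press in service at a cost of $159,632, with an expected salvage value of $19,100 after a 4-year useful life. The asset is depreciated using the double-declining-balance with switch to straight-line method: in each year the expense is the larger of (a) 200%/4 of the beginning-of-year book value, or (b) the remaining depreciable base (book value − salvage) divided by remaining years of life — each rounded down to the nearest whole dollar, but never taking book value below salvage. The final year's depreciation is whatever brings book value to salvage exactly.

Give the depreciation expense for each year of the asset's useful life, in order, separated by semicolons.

$79,816; $39,908; $19,954; $854

Depreciable base = $159,632 − $19,100 = $140,532.
Year 1: DB = ⌊$159,632 × 200%/4⌋ = $79,816; SL = ⌊$140,532/4⌋ = $35,133 → take DB $79,816. Book value $79,816.
Year 2: DB = ⌊$79,816 × 200%/4⌋ = $39,908; SL = ⌊$60,716/3⌋ = $20,238 → take DB $39,908. Book value $39,908.
Year 3: DB = ⌊$39,908 × 200%/4⌋ = $19,954; SL = ⌊$20,808/2⌋ = $10,404 → take DB $19,954. Book value $19,954.
Year 4 (final): $19,954 − $19,100 = $854. Book value $19,100.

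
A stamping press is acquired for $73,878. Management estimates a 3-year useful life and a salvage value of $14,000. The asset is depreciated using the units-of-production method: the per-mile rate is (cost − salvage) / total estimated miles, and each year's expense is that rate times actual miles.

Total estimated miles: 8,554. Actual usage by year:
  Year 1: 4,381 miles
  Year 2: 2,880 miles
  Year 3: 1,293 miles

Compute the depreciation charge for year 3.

$9,051

Depreciable base = $73,878 − $14,000 = $59,878.
Rate = $59,878 / 8,554 miles = $7 per mile.
Year 1: 4,381 × $7 = $30,667. Book value $43,211.
Year 2: 2,880 × $7 = $20,160. Book value $23,051.
Year 3: 1,293 × $7 = $9,051. Book value $14,000.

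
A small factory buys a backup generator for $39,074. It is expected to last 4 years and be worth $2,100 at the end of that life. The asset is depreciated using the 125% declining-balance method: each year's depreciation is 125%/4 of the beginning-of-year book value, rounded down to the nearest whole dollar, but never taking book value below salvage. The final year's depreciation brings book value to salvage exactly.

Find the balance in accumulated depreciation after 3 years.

$26,376

Depreciable base = $39,074 − $2,100 = $36,974.
Year 1: ⌊$39,074 × 125%/4⌋ = $12,210. Book value $26,864.
Year 2: ⌊$26,864 × 125%/4⌋ = $8,395. Book value $18,469.
Year 3: ⌊$18,469 × 125%/4⌋ = $5,771. Book value $12,698.
Accumulated through year 3 = $39,074 − $12,698 = $26,376.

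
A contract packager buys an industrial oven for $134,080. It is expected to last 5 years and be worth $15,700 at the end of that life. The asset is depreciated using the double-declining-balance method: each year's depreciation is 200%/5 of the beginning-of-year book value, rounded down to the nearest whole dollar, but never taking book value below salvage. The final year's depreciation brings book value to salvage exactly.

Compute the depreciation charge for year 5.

Depreciable base = $134,080 − $15,700 = $118,380.
Year 1: ⌊$134,080 × 200%/5⌋ = $53,632. Book value $80,448.
Year 2: ⌊$80,448 × 200%/5⌋ = $32,179. Book value $48,269.
Year 3: ⌊$48,269 × 200%/5⌋ = $19,307. Book value $28,962.
Year 4: ⌊$28,962 × 200%/5⌋ = $11,584. Book value $17,378.
Year 5 (final): $17,378 − $15,700 = $1,678. Book value $15,700.

$1,678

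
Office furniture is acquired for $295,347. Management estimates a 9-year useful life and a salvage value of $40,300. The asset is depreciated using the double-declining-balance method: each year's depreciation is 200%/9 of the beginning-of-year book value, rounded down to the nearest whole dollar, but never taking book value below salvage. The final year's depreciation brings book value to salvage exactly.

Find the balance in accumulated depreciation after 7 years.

Depreciable base = $295,347 − $40,300 = $255,047.
Year 1: ⌊$295,347 × 200%/9⌋ = $65,632. Book value $229,715.
Year 2: ⌊$229,715 × 200%/9⌋ = $51,047. Book value $178,668.
Year 3: ⌊$178,668 × 200%/9⌋ = $39,704. Book value $138,964.
Year 4: ⌊$138,964 × 200%/9⌋ = $30,880. Book value $108,084.
Year 5: ⌊$108,084 × 200%/9⌋ = $24,018. Book value $84,066.
Year 6: ⌊$84,066 × 200%/9⌋ = $18,681. Book value $65,385.
Year 7: ⌊$65,385 × 200%/9⌋ = $14,530. Book value $50,855.
Accumulated through year 7 = $295,347 − $50,855 = $244,492.

$244,492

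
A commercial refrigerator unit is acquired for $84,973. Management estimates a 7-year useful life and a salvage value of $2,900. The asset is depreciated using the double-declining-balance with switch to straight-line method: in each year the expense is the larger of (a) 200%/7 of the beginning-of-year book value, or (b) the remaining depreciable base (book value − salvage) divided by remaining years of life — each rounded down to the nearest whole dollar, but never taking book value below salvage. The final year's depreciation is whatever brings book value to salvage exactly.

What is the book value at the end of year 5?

Depreciable base = $84,973 − $2,900 = $82,073.
Year 1: DB = ⌊$84,973 × 200%/7⌋ = $24,278; SL = ⌊$82,073/7⌋ = $11,724 → take DB $24,278. Book value $60,695.
Year 2: DB = ⌊$60,695 × 200%/7⌋ = $17,341; SL = ⌊$57,795/6⌋ = $9,632 → take DB $17,341. Book value $43,354.
Year 3: DB = ⌊$43,354 × 200%/7⌋ = $12,386; SL = ⌊$40,454/5⌋ = $8,090 → take DB $12,386. Book value $30,968.
Year 4: DB = ⌊$30,968 × 200%/7⌋ = $8,848; SL = ⌊$28,068/4⌋ = $7,017 → take DB $8,848. Book value $22,120.
Year 5: DB = ⌊$22,120 × 200%/7⌋ = $6,320; SL = ⌊$19,220/3⌋ = $6,406 → take SL $6,406. Book value $15,714.

$15,714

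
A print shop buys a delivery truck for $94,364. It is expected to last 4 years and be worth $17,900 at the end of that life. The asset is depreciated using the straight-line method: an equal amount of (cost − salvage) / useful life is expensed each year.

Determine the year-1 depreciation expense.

Depreciable base = $94,364 − $17,900 = $76,464.
Annual expense = $76,464 / 4 = $19,116.

$19,116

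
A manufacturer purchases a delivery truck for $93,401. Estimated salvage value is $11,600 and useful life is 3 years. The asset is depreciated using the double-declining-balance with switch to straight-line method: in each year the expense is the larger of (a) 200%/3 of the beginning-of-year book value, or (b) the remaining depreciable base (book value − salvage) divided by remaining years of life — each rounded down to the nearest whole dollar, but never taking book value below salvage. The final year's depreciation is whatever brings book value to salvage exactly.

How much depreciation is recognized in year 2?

Depreciable base = $93,401 − $11,600 = $81,801.
Year 1: DB = ⌊$93,401 × 200%/3⌋ = $62,267; SL = ⌊$81,801/3⌋ = $27,267 → take DB $62,267. Book value $31,134.
Year 2: DB = ⌊$31,134 × 200%/3⌋ = $20,756; SL = ⌊$19,534/2⌋ = $9,767 → take DB $20,756, capped at $19,534. Book value $11,600.

$19,534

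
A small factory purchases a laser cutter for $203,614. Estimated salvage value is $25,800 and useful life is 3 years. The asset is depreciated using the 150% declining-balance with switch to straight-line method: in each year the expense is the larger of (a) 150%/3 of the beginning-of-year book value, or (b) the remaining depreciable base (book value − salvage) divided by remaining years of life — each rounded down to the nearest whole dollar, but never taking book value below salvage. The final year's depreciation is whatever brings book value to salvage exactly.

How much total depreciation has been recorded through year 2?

$152,710

Depreciable base = $203,614 − $25,800 = $177,814.
Year 1: DB = ⌊$203,614 × 150%/3⌋ = $101,807; SL = ⌊$177,814/3⌋ = $59,271 → take DB $101,807. Book value $101,807.
Year 2: DB = ⌊$101,807 × 150%/3⌋ = $50,903; SL = ⌊$76,007/2⌋ = $38,003 → take DB $50,903. Book value $50,904.
Accumulated through year 2 = $203,614 − $50,904 = $152,710.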